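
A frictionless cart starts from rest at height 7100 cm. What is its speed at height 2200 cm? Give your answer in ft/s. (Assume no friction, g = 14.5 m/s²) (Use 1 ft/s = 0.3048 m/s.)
Convert to SI: h₁−h₂ = 49.0 m
mgh₁ = mgh₂ + ½mv² ⇒ v = √(2g(h₁−h₂)) = √(2·14.5·49.0) = 37.6962 m/s = 123.7 ft/s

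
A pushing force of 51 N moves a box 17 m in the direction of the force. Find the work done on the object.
W = F·d = (51)(17) = 867.0 J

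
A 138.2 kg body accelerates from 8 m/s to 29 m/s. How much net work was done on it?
W = ΔKE = ½m(v₂² − v₁²) = ½(138.2)(29² − 8²) = 53690.7 J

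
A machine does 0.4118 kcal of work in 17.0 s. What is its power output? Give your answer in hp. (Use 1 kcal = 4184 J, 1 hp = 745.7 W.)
Convert to SI: W = 1722.97 J, t = 17.0 s
P = W/t = 1722.97/17.0 = 101.351 W = 0.1359 hp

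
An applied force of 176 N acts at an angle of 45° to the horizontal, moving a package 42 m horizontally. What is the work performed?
W = F·d·cosθ = (176)(42)cos(45°) = 5227 J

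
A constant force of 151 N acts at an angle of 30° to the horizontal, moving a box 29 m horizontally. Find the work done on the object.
W = F·d·cosθ = (151)(29)cos(30°) = 3792 J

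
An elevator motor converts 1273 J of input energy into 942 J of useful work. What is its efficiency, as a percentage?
η = W_out/W_in = 942/1273 = 74.0%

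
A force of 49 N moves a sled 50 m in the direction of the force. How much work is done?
W = F·d = (49)(50) = 2450 J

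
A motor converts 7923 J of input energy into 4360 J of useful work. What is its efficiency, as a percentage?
η = W_out/W_in = 4360/7923 = 55.03%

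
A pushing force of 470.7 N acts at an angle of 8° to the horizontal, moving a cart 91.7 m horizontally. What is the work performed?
W = F·d·cosθ = (470.7)(91.7)cos(8°) = 42740 J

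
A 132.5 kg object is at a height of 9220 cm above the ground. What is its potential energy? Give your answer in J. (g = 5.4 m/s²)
Convert to SI: m = 132.5 kg, h = 92.2 m
PE = mgh = (132.5)(5.4)(92.2) = 65970 J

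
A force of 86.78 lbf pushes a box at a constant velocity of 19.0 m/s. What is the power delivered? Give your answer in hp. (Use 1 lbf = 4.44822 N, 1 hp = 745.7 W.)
Convert to SI: F = 386.017 N, v = 19.0 m/s
P = Fv = (386.017)(19.0) = 7334.31 W = 9.835 hp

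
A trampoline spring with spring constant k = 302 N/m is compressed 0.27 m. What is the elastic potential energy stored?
PE = ½kx² = ½(302)(0.27)² = 11.01 J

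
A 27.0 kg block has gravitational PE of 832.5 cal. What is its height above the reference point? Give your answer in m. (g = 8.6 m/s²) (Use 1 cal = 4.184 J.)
Convert to SI: m = 27.0 kg, PE = 3483.18 J
h = PE/(mg) = 3483.18/(27.0·8.6) = 15.0 m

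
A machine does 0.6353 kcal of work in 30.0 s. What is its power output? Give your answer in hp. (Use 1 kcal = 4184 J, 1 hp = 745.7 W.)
Convert to SI: W = 2658.1 J, t = 30.0 s
P = W/t = 2658.1/30.0 = 88.6032 W = 0.1188 hp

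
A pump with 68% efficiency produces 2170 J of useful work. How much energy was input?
W_in = W_out/η = 2170/0.68 = 3191 J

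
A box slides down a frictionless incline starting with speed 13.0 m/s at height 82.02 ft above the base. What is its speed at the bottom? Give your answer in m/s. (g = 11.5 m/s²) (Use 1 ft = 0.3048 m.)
Convert to SI: v₀ = 13.0 m/s, h = 24.9997 m
½mv₀² + mgh = ½mv² ⇒ v = √(v₀² + 2gh) = √(13.0² + 2·11.5·24.9997) = 27.28 m/s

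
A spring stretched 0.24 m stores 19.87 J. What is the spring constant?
k = 2·PE/x² = 2·19.87/(0.24)² = 689.9 N/m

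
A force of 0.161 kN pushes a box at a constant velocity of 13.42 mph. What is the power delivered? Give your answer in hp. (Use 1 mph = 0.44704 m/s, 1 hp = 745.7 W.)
Convert to SI: F = 161.0 N, v = 5.99928 m/s
P = Fv = (161.0)(5.99928) = 965.884 W = 1.295 hp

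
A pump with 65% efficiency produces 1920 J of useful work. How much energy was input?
W_in = W_out/η = 1920/0.65 = 2954 J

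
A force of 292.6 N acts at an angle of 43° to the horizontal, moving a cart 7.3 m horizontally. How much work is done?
W = F·d·cosθ = (292.6)(7.3)cos(43°) = 1562 J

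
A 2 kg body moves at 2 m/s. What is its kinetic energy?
KE = ½mv² = ½(2)(2)² = 4.0 J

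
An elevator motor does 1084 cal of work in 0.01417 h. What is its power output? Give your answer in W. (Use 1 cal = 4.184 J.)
Convert to SI: W = 4535.46 J, t = 51.012 s
P = W/t = 4535.46/51.012 = 88.91 W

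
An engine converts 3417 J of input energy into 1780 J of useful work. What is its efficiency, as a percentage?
η = W_out/W_in = 1780/3417 = 52.09%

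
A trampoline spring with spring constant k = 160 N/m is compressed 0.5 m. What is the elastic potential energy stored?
PE = ½kx² = ½(160)(0.5)² = 20.0 J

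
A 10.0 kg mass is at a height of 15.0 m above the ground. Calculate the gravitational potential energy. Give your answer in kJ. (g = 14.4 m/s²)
PE = mgh = (10.0)(14.4)(15.0) = 2160.0 J = 2.16 kJ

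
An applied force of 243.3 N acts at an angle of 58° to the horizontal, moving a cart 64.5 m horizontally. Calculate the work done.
W = F·d·cosθ = (243.3)(64.5)cos(58°) = 8316 J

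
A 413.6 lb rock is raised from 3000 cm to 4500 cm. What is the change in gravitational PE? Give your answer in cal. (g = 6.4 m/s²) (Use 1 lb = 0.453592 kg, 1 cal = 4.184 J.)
Convert to SI: m = 187.606 kg, Δh = 15.0 m
ΔPE = mgΔh = (187.606)(6.4)(15.0) = 18010.1 J = 4305 cal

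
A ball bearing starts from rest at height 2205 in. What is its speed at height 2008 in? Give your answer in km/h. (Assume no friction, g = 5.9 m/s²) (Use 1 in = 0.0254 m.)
Convert to SI: h₁−h₂ = 5.0038 m
mgh₁ = mgh₂ + ½mv² ⇒ v = √(2g(h₁−h₂)) = √(2·5.9·5.0038) = 7.68406 m/s = 27.66 km/h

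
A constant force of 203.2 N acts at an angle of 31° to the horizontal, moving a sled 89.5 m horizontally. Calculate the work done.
W = F·d·cosθ = (203.2)(89.5)cos(31°) = 15590 J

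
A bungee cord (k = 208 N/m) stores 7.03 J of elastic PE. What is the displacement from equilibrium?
x = √(2·PE/k) = √(2·7.03/208) = 0.26 m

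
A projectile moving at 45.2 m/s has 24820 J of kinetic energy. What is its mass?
m = 2·KE/v² = 2·24820/(45.2)² = 24.3 kg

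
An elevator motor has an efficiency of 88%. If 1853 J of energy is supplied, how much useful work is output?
W_out = η·W_in = 0.88·1853 = 1630.64 J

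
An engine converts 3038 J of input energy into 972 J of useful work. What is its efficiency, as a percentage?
η = W_out/W_in = 972/3038 = 31.99%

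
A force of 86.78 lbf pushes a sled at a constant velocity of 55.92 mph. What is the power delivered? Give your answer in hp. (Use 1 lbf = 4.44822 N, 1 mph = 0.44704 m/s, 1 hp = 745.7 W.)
Convert to SI: F = 386.017 N, v = 24.9985 m/s
P = Fv = (386.017)(24.9985) = 9649.83 W = 12.94 hp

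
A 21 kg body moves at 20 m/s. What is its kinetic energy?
KE = ½mv² = ½(21)(20)² = 4200.0 J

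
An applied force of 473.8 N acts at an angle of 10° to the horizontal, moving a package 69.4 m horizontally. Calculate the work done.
W = F·d·cosθ = (473.8)(69.4)cos(10°) = 32380 J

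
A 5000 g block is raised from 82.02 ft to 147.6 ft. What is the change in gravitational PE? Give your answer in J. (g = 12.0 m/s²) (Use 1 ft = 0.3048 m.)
Convert to SI: m = 5.0 kg, Δh = 19.9888 m
ΔPE = mgΔh = (5.0)(12.0)(19.9888) = 1199 J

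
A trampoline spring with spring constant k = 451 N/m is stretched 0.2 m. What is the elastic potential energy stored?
PE = ½kx² = ½(451)(0.2)² = 9.02 J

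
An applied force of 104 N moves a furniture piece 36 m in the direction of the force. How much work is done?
W = F·d = (104)(36) = 3744 J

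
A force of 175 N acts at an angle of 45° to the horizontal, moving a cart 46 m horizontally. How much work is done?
W = F·d·cosθ = (175)(46)cos(45°) = 5692 J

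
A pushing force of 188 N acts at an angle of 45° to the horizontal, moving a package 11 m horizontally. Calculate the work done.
W = F·d·cosθ = (188)(11)cos(45°) = 1462 J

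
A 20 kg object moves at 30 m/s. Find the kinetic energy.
KE = ½mv² = ½(20)(30)² = 9000.0 J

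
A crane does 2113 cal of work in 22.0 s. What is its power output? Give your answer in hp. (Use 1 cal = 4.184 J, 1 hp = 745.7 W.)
Convert to SI: W = 8840.79 J, t = 22.0 s
P = W/t = 8840.79/22.0 = 401.854 W = 0.5389 hp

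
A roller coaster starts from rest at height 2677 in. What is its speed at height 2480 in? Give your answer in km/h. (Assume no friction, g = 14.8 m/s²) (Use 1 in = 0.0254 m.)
Convert to SI: h₁−h₂ = 5.0038 m
mgh₁ = mgh₂ + ½mv² ⇒ v = √(2g(h₁−h₂)) = √(2·14.8·5.0038) = 12.1701 m/s = 43.81 km/h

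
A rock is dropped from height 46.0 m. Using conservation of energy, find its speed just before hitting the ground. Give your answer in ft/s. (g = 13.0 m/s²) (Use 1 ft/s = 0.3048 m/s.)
mgh = ½mv² ⇒ v = √(2gh) = √(2·13.0·46.0) = 34.5832 m/s = 113.5 ft/s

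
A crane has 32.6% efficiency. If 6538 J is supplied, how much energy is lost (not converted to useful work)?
W_lost = W_in(1 − η) = 6538·(1 − 0.326) = 4407 J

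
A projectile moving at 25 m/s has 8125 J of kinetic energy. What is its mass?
m = 2·KE/v² = 2·8125/(25)² = 26.0 kg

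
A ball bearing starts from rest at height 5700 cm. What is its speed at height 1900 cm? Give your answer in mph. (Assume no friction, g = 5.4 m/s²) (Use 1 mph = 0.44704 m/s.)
Convert to SI: h₁−h₂ = 38.0 m
mgh₁ = mgh₂ + ½mv² ⇒ v = √(2g(h₁−h₂)) = √(2·5.4·38.0) = 20.2583 m/s = 45.32 mph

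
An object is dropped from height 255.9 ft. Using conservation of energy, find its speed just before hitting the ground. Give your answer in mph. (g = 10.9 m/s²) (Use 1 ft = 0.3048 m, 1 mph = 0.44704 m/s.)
Convert to SI: h = 77.9983 m
mgh = ½mv² ⇒ v = √(2gh) = √(2·10.9·77.9983) = 41.2355 m/s = 92.24 mph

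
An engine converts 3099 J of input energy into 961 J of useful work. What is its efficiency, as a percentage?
η = W_out/W_in = 961/3099 = 31.01%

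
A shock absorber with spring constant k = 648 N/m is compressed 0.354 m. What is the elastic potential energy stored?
PE = ½kx² = ½(648)(0.354)² = 40.6 J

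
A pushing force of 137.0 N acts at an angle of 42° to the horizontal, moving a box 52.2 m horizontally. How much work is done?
W = F·d·cosθ = (137.0)(52.2)cos(42°) = 5315 J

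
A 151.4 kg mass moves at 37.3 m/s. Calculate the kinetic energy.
KE = ½mv² = ½(151.4)(37.3)² = 105300 J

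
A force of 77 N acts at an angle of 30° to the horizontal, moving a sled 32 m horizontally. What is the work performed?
W = F·d·cosθ = (77)(32)cos(30°) = 2134 J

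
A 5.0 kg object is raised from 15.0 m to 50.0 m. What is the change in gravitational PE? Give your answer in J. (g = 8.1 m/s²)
ΔPE = mgΔh = (5.0)(8.1)(35.0) = 1418 J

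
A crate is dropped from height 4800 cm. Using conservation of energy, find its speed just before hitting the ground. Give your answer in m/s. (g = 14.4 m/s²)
Convert to SI: h = 48.0 m
mgh = ½mv² ⇒ v = √(2gh) = √(2·14.4·48.0) = 37.18 m/s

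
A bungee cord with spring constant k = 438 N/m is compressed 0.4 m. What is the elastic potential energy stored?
PE = ½kx² = ½(438)(0.4)² = 35.04 J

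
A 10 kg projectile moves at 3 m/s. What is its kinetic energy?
KE = ½mv² = ½(10)(3)² = 45.0 J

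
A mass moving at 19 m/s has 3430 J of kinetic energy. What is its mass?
m = 2·KE/v² = 2·3430/(19)² = 19.0 kg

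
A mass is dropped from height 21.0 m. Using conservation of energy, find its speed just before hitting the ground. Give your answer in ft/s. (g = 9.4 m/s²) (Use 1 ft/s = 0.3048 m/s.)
mgh = ½mv² ⇒ v = √(2gh) = √(2·9.4·21.0) = 19.8696 m/s = 65.19 ft/s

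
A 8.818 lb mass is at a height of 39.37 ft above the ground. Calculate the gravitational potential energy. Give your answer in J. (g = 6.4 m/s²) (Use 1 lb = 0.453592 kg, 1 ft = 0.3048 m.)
Convert to SI: m = 3.99977 kg, h = 12.0 m
PE = mgh = (3.99977)(6.4)(12.0) = 307.2 J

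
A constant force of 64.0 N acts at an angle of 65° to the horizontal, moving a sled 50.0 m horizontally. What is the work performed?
W = F·d·cosθ = (64.0)(50.0)cos(65°) = 1352 J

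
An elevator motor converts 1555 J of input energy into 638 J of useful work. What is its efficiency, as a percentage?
η = W_out/W_in = 638/1555 = 41.03%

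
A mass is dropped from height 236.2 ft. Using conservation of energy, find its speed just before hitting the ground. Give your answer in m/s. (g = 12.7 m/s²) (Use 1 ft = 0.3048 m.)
Convert to SI: h = 71.9938 m
mgh = ½mv² ⇒ v = √(2gh) = √(2·12.7·71.9938) = 42.76 m/s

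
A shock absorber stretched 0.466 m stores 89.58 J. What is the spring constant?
k = 2·PE/x² = 2·89.58/(0.466)² = 825.0 N/m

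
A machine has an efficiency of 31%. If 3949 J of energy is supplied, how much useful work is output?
W_out = η·W_in = 0.31·3949 = 1224.19 J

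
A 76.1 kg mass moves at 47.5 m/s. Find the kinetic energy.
KE = ½mv² = ½(76.1)(47.5)² = 85850 J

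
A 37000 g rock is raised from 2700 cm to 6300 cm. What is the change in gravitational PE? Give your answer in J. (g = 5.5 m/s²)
Convert to SI: m = 37.0 kg, Δh = 36.0 m
ΔPE = mgΔh = (37.0)(5.5)(36.0) = 7326 J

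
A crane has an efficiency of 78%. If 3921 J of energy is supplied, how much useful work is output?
W_out = η·W_in = 0.78·3921 = 3058.38 J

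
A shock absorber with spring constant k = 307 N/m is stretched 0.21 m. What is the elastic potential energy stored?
PE = ½kx² = ½(307)(0.21)² = 6.769 J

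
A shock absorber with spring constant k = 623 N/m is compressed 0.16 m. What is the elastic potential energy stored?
PE = ½kx² = ½(623)(0.16)² = 7.974 J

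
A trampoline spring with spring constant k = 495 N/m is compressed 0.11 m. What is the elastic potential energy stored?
PE = ½kx² = ½(495)(0.11)² = 2.995 J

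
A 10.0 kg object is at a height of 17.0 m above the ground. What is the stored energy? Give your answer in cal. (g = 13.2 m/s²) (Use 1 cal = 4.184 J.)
PE = mgh = (10.0)(13.2)(17.0) = 2244.0 J = 536.3 cal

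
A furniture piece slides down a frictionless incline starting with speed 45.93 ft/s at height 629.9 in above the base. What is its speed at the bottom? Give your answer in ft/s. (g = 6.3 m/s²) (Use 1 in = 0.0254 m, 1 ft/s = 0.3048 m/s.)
Convert to SI: v₀ = 13.9995 m/s, h = 15.9995 m
½mv₀² + mgh = ½mv² ⇒ v = √(v₀² + 2gh) = √(13.9995² + 2·6.3·15.9995) = 19.9394 m/s = 65.42 ft/s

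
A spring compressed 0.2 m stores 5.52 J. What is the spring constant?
k = 2·PE/x² = 2·5.52/(0.2)² = 276.0 N/m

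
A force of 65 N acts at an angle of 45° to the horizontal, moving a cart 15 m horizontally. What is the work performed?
W = F·d·cosθ = (65)(15)cos(45°) = 689.4 J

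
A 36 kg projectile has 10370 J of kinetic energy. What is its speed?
v = √(2·KE/m) = √(2·10370/36) = 24.0 m/s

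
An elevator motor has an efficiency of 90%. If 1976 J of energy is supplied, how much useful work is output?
W_out = η·W_in = 0.9·1976 = 1778.4 J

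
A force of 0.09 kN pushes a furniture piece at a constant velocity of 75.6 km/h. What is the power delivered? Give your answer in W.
Convert to SI: F = 90.0 N, v = 21.0 m/s
P = Fv = (90.0)(21.0) = 1890 W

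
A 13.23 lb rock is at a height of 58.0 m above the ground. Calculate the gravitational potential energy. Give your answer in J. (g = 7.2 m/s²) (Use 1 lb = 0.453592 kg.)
Convert to SI: m = 6.00102 kg, h = 58.0 m
PE = mgh = (6.00102)(7.2)(58.0) = 2506 J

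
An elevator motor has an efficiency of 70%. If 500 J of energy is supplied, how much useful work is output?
W_out = η·W_in = 0.7·500 = 350.0 J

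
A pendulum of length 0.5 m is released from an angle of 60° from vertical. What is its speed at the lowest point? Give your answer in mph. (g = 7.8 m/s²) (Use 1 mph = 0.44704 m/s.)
h = L(1 − cosθ) = 0.5(1 − cos60°) = 0.25 m
v = √(2gh) = √(2·7.8·0.25) = 1.97484 m/s = 4.418 mph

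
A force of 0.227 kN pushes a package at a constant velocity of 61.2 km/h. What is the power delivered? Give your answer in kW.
Convert to SI: F = 227.0 N, v = 17.0 m/s
P = Fv = (227.0)(17.0) = 3859.0 W = 3.859 kW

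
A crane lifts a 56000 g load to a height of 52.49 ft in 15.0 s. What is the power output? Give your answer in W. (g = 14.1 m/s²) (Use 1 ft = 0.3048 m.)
Convert to SI: m = 56.0 kg, h = 15.999 m, t = 15.0 s
P = mgh/t = (56.0)(14.1)(15.999)/15.0 = 842.2 W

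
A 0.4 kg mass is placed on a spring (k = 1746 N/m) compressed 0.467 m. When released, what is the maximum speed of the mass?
½kx² = ½mv² ⇒ v = x√(k/m) = (0.467)√(1746/0.4) = 30.85 m/s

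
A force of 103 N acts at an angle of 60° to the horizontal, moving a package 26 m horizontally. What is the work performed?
W = F·d·cosθ = (103)(26)cos(60°) = 1339 J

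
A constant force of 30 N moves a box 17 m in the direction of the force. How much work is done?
W = F·d = (30)(17) = 510.0 J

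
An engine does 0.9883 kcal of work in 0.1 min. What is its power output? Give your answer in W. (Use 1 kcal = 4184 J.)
Convert to SI: W = 4135.05 J, t = 6.0 s
P = W/t = 4135.05/6.0 = 689.2 W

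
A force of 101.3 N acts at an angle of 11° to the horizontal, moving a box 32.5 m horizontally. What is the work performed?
W = F·d·cosθ = (101.3)(32.5)cos(11°) = 3232 J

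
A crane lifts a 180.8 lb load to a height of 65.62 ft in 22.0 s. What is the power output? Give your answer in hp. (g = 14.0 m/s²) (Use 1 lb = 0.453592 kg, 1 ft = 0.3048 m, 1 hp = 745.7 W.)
Convert to SI: m = 82.0094 kg, h = 20.001 m, t = 22.0 s
P = mgh/t = (82.0094)(14.0)(20.001)/22.0 = 1043.81 W = 1.4 hp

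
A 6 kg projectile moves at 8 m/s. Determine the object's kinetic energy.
KE = ½mv² = ½(6)(8)² = 192.0 J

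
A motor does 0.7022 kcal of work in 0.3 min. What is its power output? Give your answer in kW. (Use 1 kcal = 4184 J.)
Convert to SI: W = 2938.0 J, t = 18.0 s
P = W/t = 2938.0/18.0 = 163.222 W = 0.1632 kW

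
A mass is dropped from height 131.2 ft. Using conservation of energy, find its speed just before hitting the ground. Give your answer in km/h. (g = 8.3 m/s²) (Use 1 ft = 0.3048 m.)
Convert to SI: h = 39.9898 m
mgh = ½mv² ⇒ v = √(2gh) = √(2·8.3·39.9898) = 25.7649 m/s = 92.75 km/h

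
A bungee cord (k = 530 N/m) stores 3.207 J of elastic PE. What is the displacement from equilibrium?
x = √(2·PE/k) = √(2·3.207/530) = 0.11 m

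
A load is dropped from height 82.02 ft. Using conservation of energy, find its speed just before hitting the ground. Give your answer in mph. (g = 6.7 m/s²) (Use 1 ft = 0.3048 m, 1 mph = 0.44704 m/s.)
Convert to SI: h = 24.9997 m
mgh = ½mv² ⇒ v = √(2gh) = √(2·6.7·24.9997) = 18.3029 m/s = 40.94 mph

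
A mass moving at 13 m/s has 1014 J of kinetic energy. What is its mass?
m = 2·KE/v² = 2·1014/(13)² = 12.0 kg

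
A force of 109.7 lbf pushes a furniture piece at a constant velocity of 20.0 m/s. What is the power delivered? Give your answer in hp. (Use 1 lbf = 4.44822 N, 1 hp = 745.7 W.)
Convert to SI: F = 487.97 N, v = 20.0 m/s
P = Fv = (487.97)(20.0) = 9759.39 W = 13.09 hp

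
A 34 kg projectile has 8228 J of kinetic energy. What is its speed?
v = √(2·KE/m) = √(2·8228/34) = 22.0 m/s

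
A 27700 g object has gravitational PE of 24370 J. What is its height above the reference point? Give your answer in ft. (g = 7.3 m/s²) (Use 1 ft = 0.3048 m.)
Convert to SI: m = 27.7 kg, PE = 24370.0 J
h = PE/(mg) = 24370.0/(27.7·7.3) = 120.518 m = 395.4 ft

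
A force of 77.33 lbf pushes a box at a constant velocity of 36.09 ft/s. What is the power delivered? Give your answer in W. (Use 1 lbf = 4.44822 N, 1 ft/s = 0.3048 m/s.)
Convert to SI: F = 343.981 N, v = 11.0002 m/s
P = Fv = (343.981)(11.0002) = 3784 W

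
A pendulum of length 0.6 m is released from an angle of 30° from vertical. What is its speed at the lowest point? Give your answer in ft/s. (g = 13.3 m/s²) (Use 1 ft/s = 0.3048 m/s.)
h = L(1 − cosθ) = 0.6(1 − cos30°) = 0.0803848 m
v = √(2gh) = √(2·13.3·0.0803848) = 1.46227 m/s = 4.797 ft/s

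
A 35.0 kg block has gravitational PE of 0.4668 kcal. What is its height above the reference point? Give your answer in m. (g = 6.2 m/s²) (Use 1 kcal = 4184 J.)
Convert to SI: m = 35.0 kg, PE = 1953.09 J
h = PE/(mg) = 1953.09/(35.0·6.2) = 9.0 m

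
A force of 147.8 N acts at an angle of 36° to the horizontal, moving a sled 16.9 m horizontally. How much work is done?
W = F·d·cosθ = (147.8)(16.9)cos(36°) = 2021 J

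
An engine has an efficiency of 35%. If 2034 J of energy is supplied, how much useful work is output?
W_out = η·W_in = 0.35·2034 = 711.9 J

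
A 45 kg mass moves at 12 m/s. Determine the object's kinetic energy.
KE = ½mv² = ½(45)(12)² = 3240.0 J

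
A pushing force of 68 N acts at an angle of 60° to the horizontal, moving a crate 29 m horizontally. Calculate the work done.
W = F·d·cosθ = (68)(29)cos(60°) = 986.0 J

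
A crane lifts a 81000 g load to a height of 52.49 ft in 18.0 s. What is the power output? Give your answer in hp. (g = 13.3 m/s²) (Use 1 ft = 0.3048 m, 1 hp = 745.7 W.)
Convert to SI: m = 81.0 kg, h = 15.999 m, t = 18.0 s
P = mgh/t = (81.0)(13.3)(15.999)/18.0 = 957.537 W = 1.284 hp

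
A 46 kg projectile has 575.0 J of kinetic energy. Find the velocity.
v = √(2·KE/m) = √(2·575.0/46) = 5.0 m/s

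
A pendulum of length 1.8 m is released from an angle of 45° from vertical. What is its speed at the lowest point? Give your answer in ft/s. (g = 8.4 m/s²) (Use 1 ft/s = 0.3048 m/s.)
h = L(1 − cosθ) = 1.8(1 − cos45°) = 0.527208 m
v = √(2gh) = √(2·8.4·0.527208) = 2.97609 m/s = 9.764 ft/s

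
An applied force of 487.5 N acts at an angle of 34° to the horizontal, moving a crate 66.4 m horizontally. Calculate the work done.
W = F·d·cosθ = (487.5)(66.4)cos(34°) = 26840 J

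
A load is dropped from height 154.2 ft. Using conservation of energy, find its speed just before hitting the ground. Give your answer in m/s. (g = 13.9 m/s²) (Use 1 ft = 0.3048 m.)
Convert to SI: h = 47.0002 m
mgh = ½mv² ⇒ v = √(2gh) = √(2·13.9·47.0002) = 36.15 m/s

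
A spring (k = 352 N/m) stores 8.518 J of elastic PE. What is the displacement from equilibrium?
x = √(2·PE/k) = √(2·8.518/352) = 0.22 m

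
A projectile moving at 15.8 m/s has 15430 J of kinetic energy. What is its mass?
m = 2·KE/v² = 2·15430/(15.8)² = 123.6 kg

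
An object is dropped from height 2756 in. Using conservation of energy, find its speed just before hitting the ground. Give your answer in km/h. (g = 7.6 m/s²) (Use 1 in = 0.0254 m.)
Convert to SI: h = 70.0024 m
mgh = ½mv² ⇒ v = √(2gh) = √(2·7.6·70.0024) = 32.6196 m/s = 117.4 km/h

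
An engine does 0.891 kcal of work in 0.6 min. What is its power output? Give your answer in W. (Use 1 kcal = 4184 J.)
Convert to SI: W = 3727.94 J, t = 36.0 s
P = W/t = 3727.94/36.0 = 103.6 W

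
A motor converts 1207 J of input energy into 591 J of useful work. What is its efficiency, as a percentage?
η = W_out/W_in = 591/1207 = 48.96%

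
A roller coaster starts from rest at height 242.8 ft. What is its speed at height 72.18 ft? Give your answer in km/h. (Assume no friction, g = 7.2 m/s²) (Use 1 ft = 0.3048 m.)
Convert to SI: h₁−h₂ = 52.005 m
mgh₁ = mgh₂ + ½mv² ⇒ v = √(2g(h₁−h₂)) = √(2·7.2·52.005) = 27.3655 m/s = 98.52 km/h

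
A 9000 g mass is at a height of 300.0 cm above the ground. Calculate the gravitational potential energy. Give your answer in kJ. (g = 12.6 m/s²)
Convert to SI: m = 9.0 kg, h = 3.0 m
PE = mgh = (9.0)(12.6)(3.0) = 340.2 J = 0.3402 kJ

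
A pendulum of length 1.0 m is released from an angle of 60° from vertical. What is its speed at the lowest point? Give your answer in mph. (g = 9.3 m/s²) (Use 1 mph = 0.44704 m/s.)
h = L(1 − cosθ) = 1.0(1 − cos60°) = 0.5 m
v = √(2gh) = √(2·9.3·0.5) = 3.04959 m/s = 6.822 mph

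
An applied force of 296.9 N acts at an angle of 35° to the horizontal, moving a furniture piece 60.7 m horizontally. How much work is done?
W = F·d·cosθ = (296.9)(60.7)cos(35°) = 14760 J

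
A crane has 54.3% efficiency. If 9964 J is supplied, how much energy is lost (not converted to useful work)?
W_lost = W_in(1 − η) = 9964·(1 − 0.543) = 4554 J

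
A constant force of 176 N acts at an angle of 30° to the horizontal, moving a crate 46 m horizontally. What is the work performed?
W = F·d·cosθ = (176)(46)cos(30°) = 7011 J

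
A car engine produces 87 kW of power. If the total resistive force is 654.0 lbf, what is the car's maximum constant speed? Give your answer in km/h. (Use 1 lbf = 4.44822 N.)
Convert to SI: F = 2909.14 N
P = Fv ⇒ v = P/F = 87000 W/2909.14 N = 29.9058 m/s = 107.7 km/h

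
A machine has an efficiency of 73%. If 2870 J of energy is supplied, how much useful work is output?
W_out = η·W_in = 0.73·2870 = 2095.1 J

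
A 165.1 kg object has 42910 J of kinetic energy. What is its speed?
v = √(2·KE/m) = √(2·42910/165.1) = 22.8 m/s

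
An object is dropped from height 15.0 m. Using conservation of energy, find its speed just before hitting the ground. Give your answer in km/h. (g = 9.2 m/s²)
mgh = ½mv² ⇒ v = √(2gh) = √(2·9.2·15.0) = 16.6132 m/s = 59.81 km/h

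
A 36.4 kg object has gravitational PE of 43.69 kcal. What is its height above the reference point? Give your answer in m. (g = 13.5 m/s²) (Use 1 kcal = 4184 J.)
Convert to SI: m = 36.4 kg, PE = 182799 J
h = PE/(mg) = 182799/(36.4·13.5) = 372.0 m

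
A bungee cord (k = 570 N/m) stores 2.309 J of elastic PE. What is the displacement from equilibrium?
x = √(2·PE/k) = √(2·2.309/570) = 0.09001 m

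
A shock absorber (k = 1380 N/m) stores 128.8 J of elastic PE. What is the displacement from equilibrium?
x = √(2·PE/k) = √(2·128.8/1380) = 0.432 m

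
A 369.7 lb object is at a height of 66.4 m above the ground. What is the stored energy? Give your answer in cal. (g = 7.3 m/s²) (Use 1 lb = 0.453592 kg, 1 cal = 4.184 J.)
Convert to SI: m = 167.693 kg, h = 66.4 m
PE = mgh = (167.693)(7.3)(66.4) = 81284.1 J = 19430 cal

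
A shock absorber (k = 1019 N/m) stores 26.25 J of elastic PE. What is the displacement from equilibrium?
x = √(2·PE/k) = √(2·26.25/1019) = 0.227 m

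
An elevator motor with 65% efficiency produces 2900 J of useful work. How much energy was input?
W_in = W_out/η = 2900/0.65 = 4462 J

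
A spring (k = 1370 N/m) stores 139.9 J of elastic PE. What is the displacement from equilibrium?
x = √(2·PE/k) = √(2·139.9/1370) = 0.4519 m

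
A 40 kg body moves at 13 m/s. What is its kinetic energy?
KE = ½mv² = ½(40)(13)² = 3380.0 J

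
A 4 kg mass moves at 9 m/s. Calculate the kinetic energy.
KE = ½mv² = ½(4)(9)² = 162.0 J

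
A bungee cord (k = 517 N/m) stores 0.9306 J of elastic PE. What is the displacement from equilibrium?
x = √(2·PE/k) = √(2·0.9306/517) = 0.06 m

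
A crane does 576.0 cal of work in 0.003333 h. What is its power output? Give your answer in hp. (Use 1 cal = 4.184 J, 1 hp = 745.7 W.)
Convert to SI: W = 2409.98 J, t = 11.9988 s
P = W/t = 2409.98/11.9988 = 200.852 W = 0.2693 hp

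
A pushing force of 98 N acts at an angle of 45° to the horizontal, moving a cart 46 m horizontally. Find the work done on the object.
W = F·d·cosθ = (98)(46)cos(45°) = 3188 J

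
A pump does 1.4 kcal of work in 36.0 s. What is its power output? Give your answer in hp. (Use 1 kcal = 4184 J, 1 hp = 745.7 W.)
Convert to SI: W = 5857.6 J, t = 36.0 s
P = W/t = 5857.6/36.0 = 162.711 W = 0.2182 hp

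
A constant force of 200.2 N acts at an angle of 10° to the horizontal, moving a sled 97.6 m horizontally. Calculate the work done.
W = F·d·cosθ = (200.2)(97.6)cos(10°) = 19240 J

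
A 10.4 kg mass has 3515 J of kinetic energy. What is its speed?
v = √(2·KE/m) = √(2·3515/10.4) = 26.0 m/s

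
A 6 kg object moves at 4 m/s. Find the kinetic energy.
KE = ½mv² = ½(6)(4)² = 48.0 J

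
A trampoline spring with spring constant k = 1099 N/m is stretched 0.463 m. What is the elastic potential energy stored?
PE = ½kx² = ½(1099)(0.463)² = 117.8 J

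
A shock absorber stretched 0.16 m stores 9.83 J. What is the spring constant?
k = 2·PE/x² = 2·9.83/(0.16)² = 768.0 N/m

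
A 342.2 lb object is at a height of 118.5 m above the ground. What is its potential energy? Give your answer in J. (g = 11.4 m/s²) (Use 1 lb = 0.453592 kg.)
Convert to SI: m = 155.219 kg, h = 118.5 m
PE = mgh = (155.219)(11.4)(118.5) = 209700 J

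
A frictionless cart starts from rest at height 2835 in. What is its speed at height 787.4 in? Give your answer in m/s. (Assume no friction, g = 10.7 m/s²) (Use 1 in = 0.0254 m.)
Convert to SI: h₁−h₂ = 52.009 m
mgh₁ = mgh₂ + ½mv² ⇒ v = √(2g(h₁−h₂)) = √(2·10.7·52.009) = 33.36 m/s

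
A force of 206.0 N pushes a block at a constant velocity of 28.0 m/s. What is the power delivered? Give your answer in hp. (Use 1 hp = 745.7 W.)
P = Fv = (206.0)(28.0) = 5768.0 W = 7.735 hp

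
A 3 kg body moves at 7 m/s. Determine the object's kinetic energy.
KE = ½mv² = ½(3)(7)² = 73.5 J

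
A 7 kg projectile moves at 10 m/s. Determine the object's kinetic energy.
KE = ½mv² = ½(7)(10)² = 350.0 J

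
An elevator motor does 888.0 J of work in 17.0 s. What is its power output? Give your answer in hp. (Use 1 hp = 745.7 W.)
P = W/t = 888.0/17.0 = 52.2353 W = 0.07005 hp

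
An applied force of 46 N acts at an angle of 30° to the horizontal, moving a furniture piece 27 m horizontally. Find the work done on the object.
W = F·d·cosθ = (46)(27)cos(30°) = 1076 J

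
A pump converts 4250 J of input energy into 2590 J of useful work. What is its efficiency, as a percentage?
η = W_out/W_in = 2590/4250 = 60.94%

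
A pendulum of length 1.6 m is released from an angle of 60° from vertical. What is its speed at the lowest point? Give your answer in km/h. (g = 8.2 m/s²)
h = L(1 − cosθ) = 1.6(1 − cos60°) = 0.8 m
v = √(2gh) = √(2·8.2·0.8) = 3.62215 m/s = 13.04 km/h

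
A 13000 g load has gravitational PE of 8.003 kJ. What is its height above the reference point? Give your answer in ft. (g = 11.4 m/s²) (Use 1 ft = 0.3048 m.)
Convert to SI: m = 13.0 kg, PE = 8003.0 J
h = PE/(mg) = 8003.0/(13.0·11.4) = 54.0013 m = 177.2 ft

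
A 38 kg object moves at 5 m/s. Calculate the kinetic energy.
KE = ½mv² = ½(38)(5)² = 475.0 J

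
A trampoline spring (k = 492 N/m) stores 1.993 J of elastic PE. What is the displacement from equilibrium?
x = √(2·PE/k) = √(2·1.993/492) = 0.09001 m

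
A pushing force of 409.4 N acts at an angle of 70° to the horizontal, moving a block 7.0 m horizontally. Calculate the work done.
W = F·d·cosθ = (409.4)(7.0)cos(70°) = 980.2 J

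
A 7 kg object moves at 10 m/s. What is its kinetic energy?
KE = ½mv² = ½(7)(10)² = 350.0 J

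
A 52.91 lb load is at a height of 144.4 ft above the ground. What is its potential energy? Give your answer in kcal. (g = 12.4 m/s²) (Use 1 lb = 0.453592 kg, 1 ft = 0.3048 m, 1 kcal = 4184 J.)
Convert to SI: m = 23.9996 kg, h = 44.0131 m
PE = mgh = (23.9996)(12.4)(44.0131) = 13098.1 J = 3.131 kcal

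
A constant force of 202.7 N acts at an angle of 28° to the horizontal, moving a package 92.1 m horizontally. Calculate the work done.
W = F·d·cosθ = (202.7)(92.1)cos(28°) = 16480 J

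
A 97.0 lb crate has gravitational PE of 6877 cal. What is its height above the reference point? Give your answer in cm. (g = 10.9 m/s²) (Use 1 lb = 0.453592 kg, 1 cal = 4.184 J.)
Convert to SI: m = 43.9984 kg, PE = 28773.4 J
h = PE/(mg) = 28773.4/(43.9984·10.9) = 59.9967 m = 6000 cm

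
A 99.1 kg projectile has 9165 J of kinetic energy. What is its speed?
v = √(2·KE/m) = √(2·9165/99.1) = 13.6 m/s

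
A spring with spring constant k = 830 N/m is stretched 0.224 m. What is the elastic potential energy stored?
PE = ½kx² = ½(830)(0.224)² = 20.82 J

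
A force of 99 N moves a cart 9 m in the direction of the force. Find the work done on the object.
W = F·d = (99)(9) = 891.0 J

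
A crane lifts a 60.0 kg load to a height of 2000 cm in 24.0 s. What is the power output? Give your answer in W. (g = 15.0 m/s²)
Convert to SI: m = 60.0 kg, h = 20.0 m, t = 24.0 s
P = mgh/t = (60.0)(15.0)(20.0)/24.0 = 750.0 W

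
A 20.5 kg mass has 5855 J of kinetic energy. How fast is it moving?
v = √(2·KE/m) = √(2·5855/20.5) = 23.9 m/s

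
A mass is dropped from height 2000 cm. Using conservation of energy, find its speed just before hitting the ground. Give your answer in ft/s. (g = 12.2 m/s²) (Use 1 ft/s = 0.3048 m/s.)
Convert to SI: h = 20.0 m
mgh = ½mv² ⇒ v = √(2gh) = √(2·12.2·20.0) = 22.0907 m/s = 72.48 ft/s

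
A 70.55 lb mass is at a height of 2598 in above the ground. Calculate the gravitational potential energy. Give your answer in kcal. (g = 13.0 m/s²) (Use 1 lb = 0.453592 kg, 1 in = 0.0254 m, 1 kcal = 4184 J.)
Convert to SI: m = 32.0009 kg, h = 65.9892 m
PE = mgh = (32.0009)(13.0)(65.9892) = 27452.3 J = 6.561 kcal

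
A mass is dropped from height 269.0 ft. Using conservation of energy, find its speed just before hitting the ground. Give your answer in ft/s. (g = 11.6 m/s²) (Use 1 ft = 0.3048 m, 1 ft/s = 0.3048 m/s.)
Convert to SI: h = 81.9912 m
mgh = ½mv² ⇒ v = √(2gh) = √(2·11.6·81.9912) = 43.6142 m/s = 143.1 ft/s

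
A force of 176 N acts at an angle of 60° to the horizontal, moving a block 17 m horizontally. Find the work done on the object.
W = F·d·cosθ = (176)(17)cos(60°) = 1496 J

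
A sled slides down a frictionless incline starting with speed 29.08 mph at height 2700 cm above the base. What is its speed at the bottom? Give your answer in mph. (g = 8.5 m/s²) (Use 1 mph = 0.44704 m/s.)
Convert to SI: v₀ = 12.9999 m/s, h = 27.0 m
½mv₀² + mgh = ½mv² ⇒ v = √(v₀² + 2gh) = √(12.9999² + 2·8.5·27.0) = 25.0599 m/s = 56.06 mph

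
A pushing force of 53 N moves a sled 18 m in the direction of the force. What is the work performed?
W = F·d = (53)(18) = 954.0 J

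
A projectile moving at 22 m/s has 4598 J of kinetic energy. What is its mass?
m = 2·KE/v² = 2·4598/(22)² = 19.0 kg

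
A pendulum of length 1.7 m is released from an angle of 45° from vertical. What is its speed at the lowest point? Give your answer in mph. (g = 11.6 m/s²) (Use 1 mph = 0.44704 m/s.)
h = L(1 − cosθ) = 1.7(1 − cos45°) = 0.497918 m
v = √(2gh) = √(2·11.6·0.497918) = 3.39878 m/s = 7.603 mph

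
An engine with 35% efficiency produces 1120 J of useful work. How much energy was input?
W_in = W_out/η = 1120/0.35 = 3200 J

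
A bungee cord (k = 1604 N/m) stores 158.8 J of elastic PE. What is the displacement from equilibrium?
x = √(2·PE/k) = √(2·158.8/1604) = 0.445 m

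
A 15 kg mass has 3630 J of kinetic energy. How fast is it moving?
v = √(2·KE/m) = √(2·3630/15) = 22.0 m/s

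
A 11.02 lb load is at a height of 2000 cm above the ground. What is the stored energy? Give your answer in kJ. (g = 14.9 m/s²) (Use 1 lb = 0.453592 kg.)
Convert to SI: m = 4.99858 kg, h = 20.0 m
PE = mgh = (4.99858)(14.9)(20.0) = 1489.58 J = 1.49 kJ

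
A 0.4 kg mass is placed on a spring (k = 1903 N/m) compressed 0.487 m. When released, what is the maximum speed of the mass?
½kx² = ½mv² ⇒ v = x√(k/m) = (0.487)√(1903/0.4) = 33.59 m/s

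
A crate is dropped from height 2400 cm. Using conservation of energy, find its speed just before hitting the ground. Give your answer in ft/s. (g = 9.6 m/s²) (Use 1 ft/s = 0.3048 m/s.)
Convert to SI: h = 24.0 m
mgh = ½mv² ⇒ v = √(2gh) = √(2·9.6·24.0) = 21.4663 m/s = 70.43 ft/s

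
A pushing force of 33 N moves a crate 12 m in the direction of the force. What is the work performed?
W = F·d = (33)(12) = 396.0 J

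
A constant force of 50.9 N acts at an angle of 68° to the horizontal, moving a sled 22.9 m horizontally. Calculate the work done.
W = F·d·cosθ = (50.9)(22.9)cos(68°) = 436.6 J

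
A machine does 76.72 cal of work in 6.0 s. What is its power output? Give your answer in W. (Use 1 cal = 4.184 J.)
Convert to SI: W = 320.996 J, t = 6.0 s
P = W/t = 320.996/6.0 = 53.5 W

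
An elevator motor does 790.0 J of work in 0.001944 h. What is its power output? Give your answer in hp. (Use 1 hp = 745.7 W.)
Convert to SI: W = 790.0 J, t = 6.9984 s
P = W/t = 790.0/6.9984 = 112.883 W = 0.1514 hp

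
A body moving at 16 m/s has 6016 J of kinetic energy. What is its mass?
m = 2·KE/v² = 2·6016/(16)² = 47.0 kg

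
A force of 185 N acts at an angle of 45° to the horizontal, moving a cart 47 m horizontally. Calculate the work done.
W = F·d·cosθ = (185)(47)cos(45°) = 6148 J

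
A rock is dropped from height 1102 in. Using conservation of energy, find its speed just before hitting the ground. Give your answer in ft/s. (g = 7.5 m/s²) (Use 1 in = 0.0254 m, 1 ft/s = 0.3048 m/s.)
Convert to SI: h = 27.9908 m
mgh = ½mv² ⇒ v = √(2gh) = √(2·7.5·27.9908) = 20.4905 m/s = 67.23 ft/s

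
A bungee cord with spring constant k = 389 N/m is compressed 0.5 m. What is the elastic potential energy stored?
PE = ½kx² = ½(389)(0.5)² = 48.63 J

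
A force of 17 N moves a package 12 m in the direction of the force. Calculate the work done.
W = F·d = (17)(12) = 204.0 J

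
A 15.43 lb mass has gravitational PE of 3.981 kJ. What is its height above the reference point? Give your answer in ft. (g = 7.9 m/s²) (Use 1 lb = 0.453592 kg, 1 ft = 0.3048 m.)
Convert to SI: m = 6.99892 kg, PE = 3981.0 J
h = PE/(mg) = 3981.0/(6.99892·7.9) = 72.0002 m = 236.2 ft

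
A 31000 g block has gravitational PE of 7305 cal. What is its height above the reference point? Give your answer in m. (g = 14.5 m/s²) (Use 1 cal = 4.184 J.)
Convert to SI: m = 31.0 kg, PE = 30564.1 J
h = PE/(mg) = 30564.1/(31.0·14.5) = 68.0 m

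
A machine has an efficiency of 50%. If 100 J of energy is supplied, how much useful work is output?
W_out = η·W_in = 0.5·100 = 50.0 J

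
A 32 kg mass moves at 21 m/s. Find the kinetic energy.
KE = ½mv² = ½(32)(21)² = 7056.0 J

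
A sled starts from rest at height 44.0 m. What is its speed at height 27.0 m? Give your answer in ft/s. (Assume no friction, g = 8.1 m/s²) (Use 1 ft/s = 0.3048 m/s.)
mgh₁ = mgh₂ + ½mv² ⇒ v = √(2g(h₁−h₂)) = √(2·8.1·17.0) = 16.5952 m/s = 54.45 ft/s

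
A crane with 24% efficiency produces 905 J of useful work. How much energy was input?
W_in = W_out/η = 905/0.24 = 3771 J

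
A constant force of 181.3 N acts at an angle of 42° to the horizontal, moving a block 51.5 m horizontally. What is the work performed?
W = F·d·cosθ = (181.3)(51.5)cos(42°) = 6939 J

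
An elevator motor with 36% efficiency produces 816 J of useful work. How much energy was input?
W_in = W_out/η = 816/0.36 = 2267 J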